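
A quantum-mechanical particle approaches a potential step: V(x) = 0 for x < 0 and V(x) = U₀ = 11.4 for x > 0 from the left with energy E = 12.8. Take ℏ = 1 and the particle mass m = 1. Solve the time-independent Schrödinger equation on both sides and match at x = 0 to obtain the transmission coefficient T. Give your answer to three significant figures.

T = 0.747

On each side the TISE gives plane waves with k = √(2m(E − V))/ℏ: k₁ = √(2·1·12.8) = 5.060, k₂ = √(2·1·1.4) = 1.673.
Continuity of ψ and ψ′ at the step yields the reflection amplitude r = (k₁ − k₂)/(k₁ + k₂) = 0.5029; thus R = |r|² = 0.2530, T = 0.7470.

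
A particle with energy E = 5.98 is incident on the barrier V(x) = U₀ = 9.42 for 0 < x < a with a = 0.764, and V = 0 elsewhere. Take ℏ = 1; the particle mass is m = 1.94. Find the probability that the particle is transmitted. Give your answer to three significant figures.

Since E < U₀ the interior solution is evanescent with decay constant κ = √(2m(U₀ − E))/ℏ = 3.653.
κa = 2.791, sinh(κa) = 8.119.
Matching ψ, ψ′ at both faces gives T = [1 + U₀² sinh²(κa) / (4E(U₀ − E))]⁻¹ = 1/72.09 = 0.0139.

T = 0.0139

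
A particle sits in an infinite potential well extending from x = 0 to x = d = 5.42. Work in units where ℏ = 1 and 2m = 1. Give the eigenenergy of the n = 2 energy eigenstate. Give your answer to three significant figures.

Requiring ψ(0) = ψ(d) = 0 quantises k = nπ/d, hence E_n = ℏ²k²/2m = n²π²ℏ²/(2md²).
E_2 = 2² × π² / (2 × 0.5 × 5.42²) = 1.344.

E = 1.34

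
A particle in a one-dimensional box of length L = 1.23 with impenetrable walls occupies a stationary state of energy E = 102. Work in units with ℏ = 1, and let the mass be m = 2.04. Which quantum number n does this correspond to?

For an infinite well E_n = n²π²ℏ²/(2mL²), so n = (L/πℏ)√(2mE).
n = (1.23/π) × √(2 × 2.04 × 102) = 7.987 → n = 8.

n = 8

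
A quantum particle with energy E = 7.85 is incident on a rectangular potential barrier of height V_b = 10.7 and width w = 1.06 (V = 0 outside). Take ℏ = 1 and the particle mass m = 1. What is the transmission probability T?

T = 0.0197

Since E < V_b the interior solution is evanescent with decay constant κ = √(2m(V_b − E))/ℏ = 2.387.
κw = 2.531, sinh(κw) = 6.241.
The exact tunnelling result is T⁻¹ = 1 + V_b² sinh²(κw) / [4E(V_b − E)] = 50.84, so T = 0.0197.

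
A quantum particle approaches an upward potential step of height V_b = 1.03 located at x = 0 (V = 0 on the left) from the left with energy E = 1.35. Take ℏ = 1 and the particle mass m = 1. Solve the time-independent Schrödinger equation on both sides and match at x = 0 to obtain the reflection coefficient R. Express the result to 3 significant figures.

The wavenumbers are k₁ = √(2mE)/ℏ = 1.643 on the left and k₂ = √(2m(E − V_b))/ℏ = 0.8000 on the right.
Matching ψ and ψ′ at x = 0 gives r = (k₁ − k₂)/(k₁ + k₂), so R = r² = 0.1191 and T = 1 − R = 0.8809.

R = 0.119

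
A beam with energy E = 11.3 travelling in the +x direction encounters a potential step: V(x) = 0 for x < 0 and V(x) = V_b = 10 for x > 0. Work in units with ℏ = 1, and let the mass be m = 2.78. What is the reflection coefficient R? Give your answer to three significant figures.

R = 0.243

The wavenumbers are k₁ = √(2mE)/ℏ = 7.926 on the left and k₂ = √(2m(E − V_b))/ℏ = 2.688 on the right.
Continuity of ψ and ψ′ at the step yields the reflection amplitude r = (k₁ − k₂)/(k₁ + k₂) = 0.4934; thus R = |r|² = 0.2435, T = 0.7565.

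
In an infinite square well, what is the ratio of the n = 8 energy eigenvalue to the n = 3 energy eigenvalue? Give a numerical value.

7.11111

E_n = n²π²ℏ²/(2mL²) so the ratio is n₂²/n₁² = 64/9 = 7.11111.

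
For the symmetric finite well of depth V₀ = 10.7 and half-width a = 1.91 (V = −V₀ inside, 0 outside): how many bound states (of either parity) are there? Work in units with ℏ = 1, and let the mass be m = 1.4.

N = 7

Define the well-strength parameter z₀ = (a/ℏ)√(2mV₀) = 1.91 × √(2·1.4·10.7) = 10.45.
The even/odd transcendental equations gain one root per π/2 in z₀, giving N = 1 + ⌊2z₀/π⌋ = 1 + ⌊6.656⌋ = 7.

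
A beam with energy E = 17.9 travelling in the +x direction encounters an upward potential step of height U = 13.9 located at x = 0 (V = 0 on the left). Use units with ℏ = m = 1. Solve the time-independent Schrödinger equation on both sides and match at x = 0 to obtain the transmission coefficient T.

The wavenumbers are k₁ = √(2mE)/ℏ = 5.983 on the left and k₂ = √(2m(E − U))/ℏ = 2.828 on the right.
Continuity of ψ and ψ′ at the step yields the reflection amplitude r = (k₁ − k₂)/(k₁ + k₂) = 0.3580; thus R = |r|² = 0.1282, T = 0.8718.

T = 0.872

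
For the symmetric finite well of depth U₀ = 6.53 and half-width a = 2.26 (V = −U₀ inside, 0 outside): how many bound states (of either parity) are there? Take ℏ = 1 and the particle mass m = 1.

N = 6

Define the well-strength parameter z₀ = (a/ℏ)√(2mU₀) = 2.26 × √(2·1·6.53) = 8.167.
A new bound state (alternating even/odd) appears each time z₀ passes a multiple of π/2, so N = ⌊2z₀/π⌋ + 1 = ⌊5.199⌋ + 1 = 6.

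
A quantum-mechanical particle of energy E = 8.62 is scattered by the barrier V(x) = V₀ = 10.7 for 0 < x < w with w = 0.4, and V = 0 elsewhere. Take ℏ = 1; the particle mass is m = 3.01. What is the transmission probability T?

Since E < V₀ the interior solution is evanescent with decay constant κ = √(2m(V₀ − E))/ℏ = 3.539.
κw = 1.415, sinh(κw) = 1.938.
The exact tunnelling result is T⁻¹ = 1 + V₀² sinh²(κw) / [4E(V₀ − E)] = 6.994, so T = 0.143.

T = 0.143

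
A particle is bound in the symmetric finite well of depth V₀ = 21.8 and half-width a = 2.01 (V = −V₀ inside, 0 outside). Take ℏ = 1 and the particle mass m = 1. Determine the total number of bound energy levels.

The dimensionless depth is z₀ = a√(2mV₀)/ℏ = 2.01 × √(43.60) = 13.27.
A new bound state (alternating even/odd) appears each time z₀ passes a multiple of π/2, so N = ⌊2z₀/π⌋ + 1 = ⌊8.449⌋ + 1 = 9.

N = 9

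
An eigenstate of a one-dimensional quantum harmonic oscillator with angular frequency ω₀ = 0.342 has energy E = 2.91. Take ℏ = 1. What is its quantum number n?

Invert E_n = (n + ½)ℏω₀: n = E/ℏω₀ − ½ = 8.009, so n = 8.

n = 8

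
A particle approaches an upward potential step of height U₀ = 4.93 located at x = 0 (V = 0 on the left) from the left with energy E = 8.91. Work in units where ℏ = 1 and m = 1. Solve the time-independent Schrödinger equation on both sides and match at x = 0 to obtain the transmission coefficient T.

T = 0.960

On each side the TISE gives plane waves with k = √(2m(E − V))/ℏ: k₁ = √(2·1·8.91) = 4.221, k₂ = √(2·1·3.98) = 2.821.
Matching ψ and ψ′ at x = 0 gives r = (k₁ − k₂)/(k₁ + k₂), so R = r² = 0.03952 and T = 1 − R = 0.9605.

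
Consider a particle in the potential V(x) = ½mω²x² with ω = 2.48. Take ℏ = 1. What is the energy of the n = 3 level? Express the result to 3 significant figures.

The oscillator eigenvalues are E_n = ℏω(n + ½), so E_3 = 2.48 × 3.5 = 8.680.

E = 8.68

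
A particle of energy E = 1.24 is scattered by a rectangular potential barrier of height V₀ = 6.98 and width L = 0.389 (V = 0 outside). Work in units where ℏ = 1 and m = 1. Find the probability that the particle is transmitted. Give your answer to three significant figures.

T = 0.163

E < V₀: inside the barrier ψ ∝ e^{±κx} with κ = √(2m(V₀ − E))/ℏ = 3.388.
κL = 1.318, sinh(κL) = 1.734.
The exact tunnelling result is T⁻¹ = 1 + V₀² sinh²(κL) / [4E(V₀ − E)] = 6.146, so T = 0.163.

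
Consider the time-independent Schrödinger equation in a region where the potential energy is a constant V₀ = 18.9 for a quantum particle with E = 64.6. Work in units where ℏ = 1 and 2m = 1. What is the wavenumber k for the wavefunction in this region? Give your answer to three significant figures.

With E > V₀ the solution is oscillatory, ψ ∝ e^{±ikx} with k = √(2m(E − V₀))/ℏ.
k = √(2 × 0.5 × 45.7) = 6.760.

k = 6.76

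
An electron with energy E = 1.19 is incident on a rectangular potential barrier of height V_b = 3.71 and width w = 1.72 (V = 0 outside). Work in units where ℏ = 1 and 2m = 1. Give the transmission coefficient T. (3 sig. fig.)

T = 0.0147

Since E < V_b the interior solution is evanescent with decay constant κ = √(2m(V_b − E))/ℏ = 1.587.
κw = 2.730, sinh(κw) = 7.637.
Matching ψ, ψ′ at both faces gives T = [1 + V_b² sinh²(κw) / (4E(V_b − E))]⁻¹ = 1/67.93 = 0.0147.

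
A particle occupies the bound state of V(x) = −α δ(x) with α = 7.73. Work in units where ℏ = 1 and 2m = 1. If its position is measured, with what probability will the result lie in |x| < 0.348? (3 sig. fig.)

The normalised bound state is ψ = √κ e^{−κ|x|} with κ = mα/ℏ² = 3.865.
P(|x| < d) = ∫_{−d}^{d} κ e^{−2κ|x|} dx = 1 − e^{−2κd} = 1 − e^{−2.690} = 0.9321.

P = 0.932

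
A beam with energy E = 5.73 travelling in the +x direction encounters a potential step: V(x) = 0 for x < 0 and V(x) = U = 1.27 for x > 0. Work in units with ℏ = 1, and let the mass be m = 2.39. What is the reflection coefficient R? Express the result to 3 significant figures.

R = 0.00391

The wavenumbers are k₁ = √(2mE)/ℏ = 5.233 on the left and k₂ = √(2m(E − U))/ℏ = 4.617 on the right.
Matching ψ and ψ′ at x = 0 gives r = (k₁ − k₂)/(k₁ + k₂), so R = r² = 0.003914 and T = 1 − R = 0.9961.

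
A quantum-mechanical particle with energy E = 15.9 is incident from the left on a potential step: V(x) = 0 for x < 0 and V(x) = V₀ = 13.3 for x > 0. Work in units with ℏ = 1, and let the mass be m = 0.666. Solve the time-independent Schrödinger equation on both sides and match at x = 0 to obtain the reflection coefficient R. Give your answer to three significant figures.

The wavenumbers are k₁ = √(2mE)/ℏ = 4.602 on the left and k₂ = √(2m(E − V₀))/ℏ = 1.861 on the right.
Matching ψ and ψ′ at x = 0 gives r = (k₁ − k₂)/(k₁ + k₂), so R = r² = 0.1799 and T = 1 − R = 0.8201.

R = 0.180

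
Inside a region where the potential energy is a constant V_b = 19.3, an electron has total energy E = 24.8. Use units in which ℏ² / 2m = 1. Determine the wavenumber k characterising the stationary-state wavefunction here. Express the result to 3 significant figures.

With E > V_b the solution is oscillatory, ψ ∝ e^{±ikx} with k = √(2m(E − V_b))/ℏ.
k = √(2 × 0.5 × 5.5) = 2.345.

k = 2.35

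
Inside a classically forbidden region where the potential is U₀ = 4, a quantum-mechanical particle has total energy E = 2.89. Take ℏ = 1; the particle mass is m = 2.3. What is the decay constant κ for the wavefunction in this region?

κ = 2.26

Since E < U₀ the TISE in this region is ψ'' = κ²ψ with κ = √(2m(U₀ − E))/ℏ.
κ = √(2 × 2.3 × 1.11) = 2.260.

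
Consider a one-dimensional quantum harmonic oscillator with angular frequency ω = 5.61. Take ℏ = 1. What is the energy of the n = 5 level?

The oscillator eigenvalues are E_n = ℏω(n + ½), so E_5 = 5.61 × 5.5 = 30.86.

E = 30.9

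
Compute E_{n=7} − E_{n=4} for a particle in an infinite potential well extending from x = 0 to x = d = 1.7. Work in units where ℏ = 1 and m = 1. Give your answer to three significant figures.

ΔE = 56.3

E_n = n²π²ℏ²/(2md²), so ΔE = (7² − 4²) π²ℏ²/(2md²).
ΔE = 33 × π² / (2 × 1 × 1.7²) = 56.35.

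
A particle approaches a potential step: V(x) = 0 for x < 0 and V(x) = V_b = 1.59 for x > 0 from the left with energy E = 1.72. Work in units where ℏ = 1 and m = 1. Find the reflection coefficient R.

R = 0.323

The wavenumbers are k₁ = √(2mE)/ℏ = 1.855 on the left and k₂ = √(2m(E − V_b))/ℏ = 0.5099 on the right.
Matching ψ and ψ′ at x = 0 gives r = (k₁ − k₂)/(k₁ + k₂), so R = r² = 0.3234 and T = 1 − R = 0.6766.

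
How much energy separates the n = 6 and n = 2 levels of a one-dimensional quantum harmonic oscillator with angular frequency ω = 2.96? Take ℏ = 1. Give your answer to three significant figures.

ΔE = 11.8

E_n = ℏω(n + ½), so ΔE = (6 − 2) ℏω = 4 × 2.96 = 11.84.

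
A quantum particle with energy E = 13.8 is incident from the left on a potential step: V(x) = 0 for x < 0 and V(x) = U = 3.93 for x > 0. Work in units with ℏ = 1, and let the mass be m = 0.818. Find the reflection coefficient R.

On each side the TISE gives plane waves with k = √(2m(E − V))/ℏ: k₁ = √(2·0.818·13.8) = 4.752, k₂ = √(2·0.818·9.87) = 4.018.
Continuity of ψ and ψ′ at the step yields the reflection amplitude r = (k₁ − k₂)/(k₁ + k₂) = 0.08360; thus R = |r|² = 0.006988, T = 0.9930.

R = 0.00699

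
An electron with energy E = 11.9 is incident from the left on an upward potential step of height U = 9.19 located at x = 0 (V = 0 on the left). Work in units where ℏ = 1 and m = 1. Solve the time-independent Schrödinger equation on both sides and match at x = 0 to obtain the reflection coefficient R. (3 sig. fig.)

R = 0.125

The wavenumbers are k₁ = √(2mE)/ℏ = 4.879 on the left and k₂ = √(2m(E − U))/ℏ = 2.328 on the right.
Matching ψ and ψ′ at x = 0 gives r = (k₁ − k₂)/(k₁ + k₂), so R = r² = 0.1252 and T = 1 − R = 0.8748.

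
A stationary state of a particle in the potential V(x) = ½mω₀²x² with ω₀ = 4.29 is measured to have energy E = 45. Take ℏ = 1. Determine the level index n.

n = 10

Invert E_n = (n + ½)ℏω₀: n = E/ℏω₀ − ½ = 9.990, so n = 10.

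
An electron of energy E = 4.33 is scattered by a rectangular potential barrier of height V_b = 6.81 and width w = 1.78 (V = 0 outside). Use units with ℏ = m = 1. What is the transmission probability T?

T = 0.00133

Since E < V_b the interior solution is evanescent with decay constant κ = √(2m(V_b − E))/ℏ = 2.227.
κw = 3.964, sinh(κw) = 26.33.
Matching ψ, ψ′ at both faces gives T = [1 + V_b² sinh²(κw) / (4E(V_b − E))]⁻¹ = 1/749.6 = 0.00133.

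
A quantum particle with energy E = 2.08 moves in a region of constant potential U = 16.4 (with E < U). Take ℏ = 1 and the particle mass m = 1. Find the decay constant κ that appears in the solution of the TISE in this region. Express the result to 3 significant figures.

κ = 5.35

Since E < U the TISE in this region is ψ'' = κ²ψ with κ = √(2m(U − E))/ℏ.
κ = √(2 × 1 × 14.32) = 5.352.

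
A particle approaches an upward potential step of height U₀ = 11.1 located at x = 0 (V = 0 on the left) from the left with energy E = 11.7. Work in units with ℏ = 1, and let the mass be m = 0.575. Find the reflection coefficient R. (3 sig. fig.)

On each side the TISE gives plane waves with k = √(2m(E − V))/ℏ: k₁ = √(2·0.575·11.7) = 3.668, k₂ = √(2·0.575·0.6) = 0.8307.
Matching ψ and ψ′ at x = 0 gives r = (k₁ − k₂)/(k₁ + k₂), so R = r² = 0.3978 and T = 1 − R = 0.6022.

R = 0.398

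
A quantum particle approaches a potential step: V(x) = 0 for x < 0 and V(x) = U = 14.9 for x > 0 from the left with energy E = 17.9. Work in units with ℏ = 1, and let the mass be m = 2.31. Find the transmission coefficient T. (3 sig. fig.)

The wavenumbers are k₁ = √(2mE)/ℏ = 9.094 on the left and k₂ = √(2m(E − U))/ℏ = 3.723 on the right.
Continuity of ψ and ψ′ at the step yields the reflection amplitude r = (k₁ − k₂)/(k₁ + k₂) = 0.4191; thus R = |r|² = 0.1756, T = 0.8244.

T = 0.824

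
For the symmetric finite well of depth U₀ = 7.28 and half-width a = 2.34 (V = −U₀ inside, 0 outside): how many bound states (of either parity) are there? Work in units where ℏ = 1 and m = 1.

N = 6

The dimensionless depth is z₀ = a√(2mU₀)/ℏ = 2.34 × √(14.56) = 8.929.
A new bound state (alternating even/odd) appears each time z₀ passes a multiple of π/2, so N = ⌊2z₀/π⌋ + 1 = ⌊5.684⌋ + 1 = 6.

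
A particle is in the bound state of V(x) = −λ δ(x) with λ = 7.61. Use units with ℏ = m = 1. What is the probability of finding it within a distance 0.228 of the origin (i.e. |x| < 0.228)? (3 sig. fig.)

The normalised bound state is ψ = √κ e^{−κ|x|} with κ = mλ/ℏ² = 7.610.
P(|x| < d) = ∫_{−d}^{d} κ e^{−2κ|x|} dx = 1 − e^{−2κd} = 1 − e^{−3.470} = 0.9689.

P = 0.969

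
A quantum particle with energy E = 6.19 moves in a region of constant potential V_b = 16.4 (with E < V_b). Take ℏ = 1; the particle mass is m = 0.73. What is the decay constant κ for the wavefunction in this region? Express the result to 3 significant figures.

κ = 3.86

Since E < V_b the TISE in this region is ψ'' = κ²ψ with κ = √(2m(V_b − E))/ℏ.
κ = √(2 × 0.73 × 10.21) = 3.861.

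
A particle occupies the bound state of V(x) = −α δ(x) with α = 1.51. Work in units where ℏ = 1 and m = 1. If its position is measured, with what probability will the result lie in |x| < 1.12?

P = 0.966

The normalised bound state is ψ = √κ e^{−κ|x|} with κ = mα/ℏ² = 1.510.
P(|x| < d) = ∫_{−d}^{d} κ e^{−2κ|x|} dx = 1 − e^{−2κd} = 1 − e^{−3.382} = 0.9660.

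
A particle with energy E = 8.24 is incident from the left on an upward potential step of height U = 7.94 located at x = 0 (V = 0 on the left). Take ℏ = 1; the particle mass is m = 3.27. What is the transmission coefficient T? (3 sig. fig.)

T = 0.538

On each side the TISE gives plane waves with k = √(2m(E − V))/ℏ: k₁ = √(2·3.27·8.24) = 7.341, k₂ = √(2·3.27·0.3) = 1.401.
Matching ψ and ψ′ at x = 0 gives r = (k₁ − k₂)/(k₁ + k₂), so R = r² = 0.4618 and T = 1 − R = 0.5382.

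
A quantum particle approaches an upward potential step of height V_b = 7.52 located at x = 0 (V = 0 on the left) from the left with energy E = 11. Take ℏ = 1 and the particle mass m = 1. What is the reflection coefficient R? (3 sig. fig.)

The wavenumbers are k₁ = √(2mE)/ℏ = 4.690 on the left and k₂ = √(2m(E − V_b))/ℏ = 2.638 on the right.
Matching ψ and ψ′ at x = 0 gives r = (k₁ − k₂)/(k₁ + k₂), so R = r² = 0.07842 and T = 1 − R = 0.9216.

R = 0.0784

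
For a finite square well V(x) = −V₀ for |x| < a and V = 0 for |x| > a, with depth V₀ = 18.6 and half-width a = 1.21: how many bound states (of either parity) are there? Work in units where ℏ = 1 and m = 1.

Define the well-strength parameter z₀ = (a/ℏ)√(2mV₀) = 1.21 × √(2·1·18.6) = 7.380.
The even/odd transcendental equations gain one root per π/2 in z₀, giving N = 1 + ⌊2z₀/π⌋ = 1 + ⌊4.698⌋ = 5.

N = 5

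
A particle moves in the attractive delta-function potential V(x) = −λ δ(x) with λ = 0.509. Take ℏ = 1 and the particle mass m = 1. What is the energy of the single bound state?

E = -0.130

The bound state is ψ(x) = √κ e^{−κ|x|}. The derivative jump ψ'(0⁺) − ψ'(0⁻) = −(2mλ/ℏ²)ψ(0) fixes κ = mλ/ℏ² = 0.5090.
Then E = −ℏ²κ²/(2m) = −mλ²/(2ℏ²) = -0.1295.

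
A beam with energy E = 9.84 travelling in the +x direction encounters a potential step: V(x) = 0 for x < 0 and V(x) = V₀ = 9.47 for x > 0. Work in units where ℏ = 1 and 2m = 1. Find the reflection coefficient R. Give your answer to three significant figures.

On each side the TISE gives plane waves with k = √(2m(E − V))/ℏ: k₁ = √(2·½·9.84) = 3.137, k₂ = √(2·½·0.37) = 0.6083.
Matching ψ and ψ′ at x = 0 gives r = (k₁ − k₂)/(k₁ + k₂), so R = r² = 0.4558 and T = 1 − R = 0.5442.

R = 0.456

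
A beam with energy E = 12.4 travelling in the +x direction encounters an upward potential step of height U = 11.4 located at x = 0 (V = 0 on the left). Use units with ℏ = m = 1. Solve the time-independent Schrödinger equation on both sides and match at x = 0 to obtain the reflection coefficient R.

On each side the TISE gives plane waves with k = √(2m(E − V))/ℏ: k₁ = √(2·1·12.4) = 4.980, k₂ = √(2·1·1) = 1.414.
Continuity of ψ and ψ′ at the step yields the reflection amplitude r = (k₁ − k₂)/(k₁ + k₂) = 0.5577; thus R = |r|² = 0.3110, T = 0.6890.

R = 0.311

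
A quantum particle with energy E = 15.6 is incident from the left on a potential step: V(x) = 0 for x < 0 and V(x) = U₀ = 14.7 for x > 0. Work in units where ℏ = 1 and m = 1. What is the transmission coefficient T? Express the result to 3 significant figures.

T = 0.625

The wavenumbers are k₁ = √(2mE)/ℏ = 5.586 on the left and k₂ = √(2m(E − U₀))/ℏ = 1.342 on the right.
Continuity of ψ and ψ′ at the step yields the reflection amplitude r = (k₁ − k₂)/(k₁ + k₂) = 0.6127; thus R = |r|² = 0.3753, T = 0.6247.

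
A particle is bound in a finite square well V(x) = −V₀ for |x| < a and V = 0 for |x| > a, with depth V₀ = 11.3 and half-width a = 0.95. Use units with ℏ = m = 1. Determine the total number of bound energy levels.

The dimensionless depth is z₀ = a√(2mV₀)/ℏ = 0.95 × √(22.60) = 4.516.
A new bound state (alternating even/odd) appears each time z₀ passes a multiple of π/2, so N = ⌊2z₀/π⌋ + 1 = ⌊2.875⌋ + 1 = 3.

N = 3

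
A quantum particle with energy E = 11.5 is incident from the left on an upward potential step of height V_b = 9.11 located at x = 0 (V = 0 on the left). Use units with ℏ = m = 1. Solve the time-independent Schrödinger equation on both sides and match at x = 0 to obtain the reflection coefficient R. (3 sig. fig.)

R = 0.140

On each side the TISE gives plane waves with k = √(2m(E − V))/ℏ: k₁ = √(2·1·11.5) = 4.796, k₂ = √(2·1·2.39) = 2.186.
Continuity of ψ and ψ′ at the step yields the reflection amplitude r = (k₁ − k₂)/(k₁ + k₂) = 0.3737; thus R = |r|² = 0.1397, T = 0.8603.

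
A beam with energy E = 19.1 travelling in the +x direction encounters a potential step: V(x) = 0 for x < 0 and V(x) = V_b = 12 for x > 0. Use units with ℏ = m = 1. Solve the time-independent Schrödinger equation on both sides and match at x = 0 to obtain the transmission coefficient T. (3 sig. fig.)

On each side the TISE gives plane waves with k = √(2m(E − V))/ℏ: k₁ = √(2·1·19.1) = 6.181, k₂ = √(2·1·7.1) = 3.768.
Matching ψ and ψ′ at x = 0 gives r = (k₁ − k₂)/(k₁ + k₂), so R = r² = 0.05879 and T = 1 − R = 0.9412.

T = 0.941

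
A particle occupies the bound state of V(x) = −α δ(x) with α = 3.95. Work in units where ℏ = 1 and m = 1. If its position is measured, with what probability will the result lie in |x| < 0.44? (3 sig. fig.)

P = 0.969

The normalised bound state is ψ = √κ e^{−κ|x|} with κ = mα/ℏ² = 3.950.
P(|x| < d) = ∫_{−d}^{d} κ e^{−2κ|x|} dx = 1 − e^{−2κd} = 1 − e^{−3.476} = 0.9691.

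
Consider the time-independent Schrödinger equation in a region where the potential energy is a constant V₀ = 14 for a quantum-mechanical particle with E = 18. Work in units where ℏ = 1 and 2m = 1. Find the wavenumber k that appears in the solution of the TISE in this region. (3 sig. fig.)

k = 2.00

With E > V₀ the solution is oscillatory, ψ ∝ e^{±ikx} with k = √(2m(E − V₀))/ℏ.
k = √(2 × 0.5 × 4) = 2.000.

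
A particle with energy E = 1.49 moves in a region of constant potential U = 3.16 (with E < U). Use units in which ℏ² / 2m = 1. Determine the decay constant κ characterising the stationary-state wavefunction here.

Since E < U the TISE in this region is ψ'' = κ²ψ with κ = √(2m(U − E))/ℏ.
κ = √(2 × 0.5 × 1.67) = 1.292.

κ = 1.29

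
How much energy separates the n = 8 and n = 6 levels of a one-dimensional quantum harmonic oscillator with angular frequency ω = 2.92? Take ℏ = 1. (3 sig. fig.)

E_n = ℏω(n + ½), so ΔE = (8 − 6) ℏω = 2 × 2.92 = 5.840.

ΔE = 5.84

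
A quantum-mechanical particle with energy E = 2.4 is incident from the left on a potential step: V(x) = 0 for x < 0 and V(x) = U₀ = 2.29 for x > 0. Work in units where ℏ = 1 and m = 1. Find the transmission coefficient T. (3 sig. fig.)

The wavenumbers are k₁ = √(2mE)/ℏ = 2.191 on the left and k₂ = √(2m(E − U₀))/ℏ = 0.4690 on the right.
Matching ψ and ψ′ at x = 0 gives r = (k₁ − k₂)/(k₁ + k₂), so R = r² = 0.4190 and T = 1 − R = 0.5810.

T = 0.581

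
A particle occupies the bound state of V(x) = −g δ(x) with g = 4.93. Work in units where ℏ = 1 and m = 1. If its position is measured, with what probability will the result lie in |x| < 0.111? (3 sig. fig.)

The normalised bound state is ψ = √κ e^{−κ|x|} with κ = mg/ℏ² = 4.930.
P(|x| < d) = ∫_{−d}^{d} κ e^{−2κ|x|} dx = 1 − e^{−2κd} = 1 − e^{−1.094} = 0.6653.

P = 0.665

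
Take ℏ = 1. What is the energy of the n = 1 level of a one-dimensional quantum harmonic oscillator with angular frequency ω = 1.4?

E = 2.10

Using E_n = (n + ½)ℏω: E_1 = 1.5 × 1.4 = 2.100.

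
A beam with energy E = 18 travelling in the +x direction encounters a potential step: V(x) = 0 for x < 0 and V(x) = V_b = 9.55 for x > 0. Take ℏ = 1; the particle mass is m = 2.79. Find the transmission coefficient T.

On each side the TISE gives plane waves with k = √(2m(E − V))/ℏ: k₁ = √(2·2.79·18) = 10.02, k₂ = √(2·2.79·8.45) = 6.867.
Continuity of ψ and ψ′ at the step yields the reflection amplitude r = (k₁ − k₂)/(k₁ + k₂) = 0.1868; thus R = |r|² = 0.03491, T = 0.9651.

T = 0.965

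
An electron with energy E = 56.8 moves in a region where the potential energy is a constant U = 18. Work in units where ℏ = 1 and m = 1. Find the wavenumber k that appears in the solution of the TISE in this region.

With E > U the solution is oscillatory, ψ ∝ e^{±ikx} with k = √(2m(E − U))/ℏ.
k = √(2 × 1 × 38.8) = 8.809.

k = 8.81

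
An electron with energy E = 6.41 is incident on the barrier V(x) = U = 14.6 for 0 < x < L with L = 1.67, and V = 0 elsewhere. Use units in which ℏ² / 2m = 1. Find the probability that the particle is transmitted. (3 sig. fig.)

E < U: inside the barrier ψ ∝ e^{±κx} with κ = √(2m(U − E))/ℏ = 2.862.
κL = 4.779, sinh(κL) = 59.50.
Matching ψ, ψ′ at both faces gives T = [1 + U² sinh²(κL) / (4E(U − E))]⁻¹ = 1/3595 = 0.000278.

T = 0.000278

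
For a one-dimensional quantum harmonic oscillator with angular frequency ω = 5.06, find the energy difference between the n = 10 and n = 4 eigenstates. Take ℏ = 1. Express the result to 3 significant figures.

E_n = ℏω(n + ½), so ΔE = (10 − 4) ℏω = 6 × 5.06 = 30.36.

ΔE = 30.4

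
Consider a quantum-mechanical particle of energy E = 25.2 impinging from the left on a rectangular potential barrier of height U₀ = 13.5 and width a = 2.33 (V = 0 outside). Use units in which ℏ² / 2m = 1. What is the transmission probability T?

E > U₀: inside the barrier k₂ = √(2m(E − U₀))/ℏ = 3.421, k₂a = 7.970.
Matching at both interfaces gives T⁻¹ = 1 + U₀² sin²(k₂a) / [4E(E − U₀)] = 1.152, hence T = 0.868.

T = 0.868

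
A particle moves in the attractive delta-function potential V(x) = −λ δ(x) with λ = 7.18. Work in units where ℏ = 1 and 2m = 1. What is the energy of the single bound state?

The bound state is ψ(x) = √κ e^{−κ|x|}. The derivative jump ψ'(0⁺) − ψ'(0⁻) = −(2mλ/ℏ²)ψ(0) fixes κ = mλ/ℏ² = 3.590.
Then E = −ℏ²κ²/(2m) = −mλ²/(2ℏ²) = -12.89.

E = -12.9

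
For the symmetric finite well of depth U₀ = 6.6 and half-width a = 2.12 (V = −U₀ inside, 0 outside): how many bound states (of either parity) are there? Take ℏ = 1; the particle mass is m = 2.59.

N = 8

The dimensionless depth is z₀ = a√(2mU₀)/ℏ = 2.12 × √(34.19) = 12.40.
A new bound state (alternating even/odd) appears each time z₀ passes a multiple of π/2, so N = ⌊2z₀/π⌋ + 1 = ⌊7.891⌋ + 1 = 8.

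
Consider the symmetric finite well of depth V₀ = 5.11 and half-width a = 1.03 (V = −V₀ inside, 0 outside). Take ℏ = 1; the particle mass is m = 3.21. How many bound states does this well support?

The dimensionless depth is z₀ = a√(2mV₀)/ℏ = 1.03 × √(32.81) = 5.899.
A new bound state (alternating even/odd) appears each time z₀ passes a multiple of π/2, so N = ⌊2z₀/π⌋ + 1 = ⌊3.756⌋ + 1 = 4.

N = 4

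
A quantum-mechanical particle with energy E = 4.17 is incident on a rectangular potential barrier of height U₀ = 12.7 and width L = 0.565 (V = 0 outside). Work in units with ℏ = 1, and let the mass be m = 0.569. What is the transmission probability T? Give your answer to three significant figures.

Since E < U₀ the interior solution is evanescent with decay constant κ = √(2m(U₀ − E))/ℏ = 3.116.
κL = 1.760, sinh(κL) = 2.821.
The exact tunnelling result is T⁻¹ = 1 + U₀² sinh²(κL) / [4E(U₀ − E)] = 10.02, so T = 0.0998.

T = 0.0998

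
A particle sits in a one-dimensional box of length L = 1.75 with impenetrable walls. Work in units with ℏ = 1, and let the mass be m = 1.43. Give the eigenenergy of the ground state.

Requiring ψ(0) = ψ(L) = 0 quantises k = nπ/L, hence E_n = ℏ²k²/2m = n²π²ℏ²/(2mL²).
E_1 = 1² × π² / (2 × 1.43 × 1.75²) = 1.127.

E = 1.13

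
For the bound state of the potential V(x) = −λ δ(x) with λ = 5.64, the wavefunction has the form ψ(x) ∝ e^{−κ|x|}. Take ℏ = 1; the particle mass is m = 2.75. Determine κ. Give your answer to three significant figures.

κ = 15.5

Integrate −(ℏ²/2m)ψ'' − λδ(x)ψ = Eψ from −ε to +ε: the ψ'' term gives ψ'(0⁺) − ψ'(0⁻) and the δ term gives −(2mλ/ℏ²)ψ(0).
With ψ ∝ e^{−κ|x|} this yields −2κ = −2mλ/ℏ², so κ = mλ/ℏ² = 15.51.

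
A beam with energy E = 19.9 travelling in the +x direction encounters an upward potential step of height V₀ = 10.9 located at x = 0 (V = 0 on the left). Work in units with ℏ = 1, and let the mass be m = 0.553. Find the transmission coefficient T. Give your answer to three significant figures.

T = 0.962

On each side the TISE gives plane waves with k = √(2m(E − V))/ℏ: k₁ = √(2·0.553·19.9) = 4.691, k₂ = √(2·0.553·9) = 3.155.
Matching ψ and ψ′ at x = 0 gives r = (k₁ − k₂)/(k₁ + k₂), so R = r² = 0.03834 and T = 1 − R = 0.9617.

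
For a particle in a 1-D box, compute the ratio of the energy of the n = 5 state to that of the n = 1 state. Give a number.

E_n = n²π²ℏ²/(2mL²) so the ratio is n₂²/n₁² = 25/1 = 25.

25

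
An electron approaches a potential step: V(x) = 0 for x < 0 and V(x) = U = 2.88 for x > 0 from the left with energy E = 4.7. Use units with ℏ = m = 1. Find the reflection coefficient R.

On each side the TISE gives plane waves with k = √(2m(E − V))/ℏ: k₁ = √(2·1·4.7) = 3.066, k₂ = √(2·1·1.82) = 1.908.
Continuity of ψ and ψ′ at the step yields the reflection amplitude r = (k₁ − k₂)/(k₁ + k₂) = 0.2328; thus R = |r|² = 0.05421, T = 0.9458.

R = 0.0542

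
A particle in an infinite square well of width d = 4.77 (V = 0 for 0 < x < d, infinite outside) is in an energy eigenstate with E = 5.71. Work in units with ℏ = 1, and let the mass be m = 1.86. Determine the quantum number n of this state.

From E_n = n²π²ℏ²/(2md²) invert to n = √(2md²E)/(πℏ).
n = (4.77/π) × √(2 × 1.86 × 5.71) = 6.998 → n = 7.

n = 7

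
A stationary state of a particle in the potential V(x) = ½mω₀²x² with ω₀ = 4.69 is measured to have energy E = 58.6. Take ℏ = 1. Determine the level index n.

n = 12

Invert E_n = (n + ½)ℏω₀: n = E/ℏω₀ − ½ = 11.995, so n = 12.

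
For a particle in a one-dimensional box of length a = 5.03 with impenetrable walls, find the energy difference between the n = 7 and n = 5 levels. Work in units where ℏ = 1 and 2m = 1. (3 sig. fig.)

ΔE = 9.36

E_n = n²π²ℏ²/(2ma²), so ΔE = (7² − 5²) π²ℏ²/(2ma²).
ΔE = 24 × π² / (2 × 0.5 × 5.03²) = 9.362.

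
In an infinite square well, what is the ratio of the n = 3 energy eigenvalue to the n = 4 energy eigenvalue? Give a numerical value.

0.5625

E_n = n²π²ℏ²/(2mL²) so the ratio is n₂²/n₁² = 9/16 = 0.5625.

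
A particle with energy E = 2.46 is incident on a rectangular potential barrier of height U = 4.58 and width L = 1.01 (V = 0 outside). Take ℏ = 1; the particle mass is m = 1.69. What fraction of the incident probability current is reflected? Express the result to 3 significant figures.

R = 0.982

Since E < U the interior solution is evanescent with decay constant κ = √(2m(U − E))/ℏ = 2.677.
κL = 2.704, sinh(κL) = 7.433.
The exact tunnelling result is T⁻¹ = 1 + U² sinh²(κL) / [4E(U − E)] = 56.56, so T = 0.0177.
R = 1 − T = 0.982.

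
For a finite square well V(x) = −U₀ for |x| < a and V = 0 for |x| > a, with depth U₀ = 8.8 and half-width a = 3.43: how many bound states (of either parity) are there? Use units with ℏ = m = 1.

The dimensionless depth is z₀ = a√(2mU₀)/ℏ = 3.43 × √(17.60) = 14.39.
The even/odd transcendental equations gain one root per π/2 in z₀, giving N = 1 + ⌊2z₀/π⌋ = 1 + ⌊9.161⌋ = 10.

N = 10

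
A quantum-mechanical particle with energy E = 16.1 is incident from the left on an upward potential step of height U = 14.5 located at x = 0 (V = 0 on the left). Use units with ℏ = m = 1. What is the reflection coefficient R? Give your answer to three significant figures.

The wavenumbers are k₁ = √(2mE)/ℏ = 5.675 on the left and k₂ = √(2m(E − U))/ℏ = 1.789 on the right.
Matching ψ and ψ′ at x = 0 gives r = (k₁ − k₂)/(k₁ + k₂), so R = r² = 0.2711 and T = 1 − R = 0.7289.

R = 0.271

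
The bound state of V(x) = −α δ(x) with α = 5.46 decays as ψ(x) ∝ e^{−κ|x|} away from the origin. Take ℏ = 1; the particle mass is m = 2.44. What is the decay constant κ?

κ = 13.3

Integrating the TISE across x = 0 gives the cusp condition ψ'(0⁺) − ψ'(0⁻) = −(2mα/ℏ²)ψ(0).
With ψ ∝ e^{−κ|x|} this yields −2κ = −2mα/ℏ², so κ = mα/ℏ² = 13.32.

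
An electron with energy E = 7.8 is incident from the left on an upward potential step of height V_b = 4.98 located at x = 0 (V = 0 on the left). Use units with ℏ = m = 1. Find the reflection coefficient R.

R = 0.0620

The wavenumbers are k₁ = √(2mE)/ℏ = 3.950 on the left and k₂ = √(2m(E − V_b))/ℏ = 2.375 on the right.
Continuity of ψ and ψ′ at the step yields the reflection amplitude r = (k₁ − k₂)/(k₁ + k₂) = 0.2490; thus R = |r|² = 0.06200, T = 0.9380.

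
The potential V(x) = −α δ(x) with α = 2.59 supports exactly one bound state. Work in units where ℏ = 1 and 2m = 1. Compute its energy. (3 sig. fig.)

The bound state is ψ(x) = √κ e^{−κ|x|}. The derivative jump ψ'(0⁺) − ψ'(0⁻) = −(2mα/ℏ²)ψ(0) fixes κ = mα/ℏ² = 1.295.
Then E = −ℏ²κ²/(2m) = −mα²/(2ℏ²) = -1.677.

E = -1.68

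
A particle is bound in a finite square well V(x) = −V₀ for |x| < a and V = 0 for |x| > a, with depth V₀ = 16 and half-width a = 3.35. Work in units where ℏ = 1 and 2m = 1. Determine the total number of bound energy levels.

N = 9

Define the well-strength parameter z₀ = (a/ℏ)√(2mV₀) = 3.35 × √(2·0.5·16) = 13.40.
The even/odd transcendental equations gain one root per π/2 in z₀, giving N = 1 + ⌊2z₀/π⌋ = 1 + ⌊8.531⌋ = 9.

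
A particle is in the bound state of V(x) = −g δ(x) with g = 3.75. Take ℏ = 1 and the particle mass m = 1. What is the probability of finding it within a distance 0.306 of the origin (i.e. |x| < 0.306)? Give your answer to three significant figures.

P = 0.899

The normalised bound state is ψ = √κ e^{−κ|x|} with κ = mg/ℏ² = 3.750.
P(|x| < d) = ∫_{−d}^{d} κ e^{−2κ|x|} dx = 1 − e^{−2κd} = 1 − e^{−2.295} = 0.8992.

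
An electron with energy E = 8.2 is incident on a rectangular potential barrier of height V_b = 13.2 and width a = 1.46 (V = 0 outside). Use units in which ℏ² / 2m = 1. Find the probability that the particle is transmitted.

T = 0.00548

E < V_b: inside the barrier ψ ∝ e^{±κx} with κ = √(2m(V_b − E))/ℏ = 2.236.
κa = 3.265, sinh(κa) = 13.07.
Matching ψ, ψ′ at both faces gives T = [1 + V_b² sinh²(κa) / (4E(V_b − E))]⁻¹ = 1/182.4 = 0.00548.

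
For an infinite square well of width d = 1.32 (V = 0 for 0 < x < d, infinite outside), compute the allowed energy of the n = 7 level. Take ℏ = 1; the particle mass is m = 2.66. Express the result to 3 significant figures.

E = 52.2

Requiring ψ(0) = ψ(d) = 0 quantises k = nπ/d, hence E_n = ℏ²k²/2m = n²π²ℏ²/(2md²).
E_7 = 7² × π² / (2 × 2.66 × 1.32²) = 52.17.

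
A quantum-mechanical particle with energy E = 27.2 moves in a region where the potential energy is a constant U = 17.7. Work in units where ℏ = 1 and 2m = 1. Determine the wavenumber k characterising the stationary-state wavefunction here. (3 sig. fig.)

With E > U the solution is oscillatory, ψ ∝ e^{±ikx} with k = √(2m(E − U))/ℏ.
k = √(2 × 0.5 × 9.5) = 3.082.

k = 3.08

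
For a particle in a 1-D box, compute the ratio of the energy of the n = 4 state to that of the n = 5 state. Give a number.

0.64

E_n = n²π²ℏ²/(2mL²) so the ratio is n₂²/n₁² = 16/25 = 0.64.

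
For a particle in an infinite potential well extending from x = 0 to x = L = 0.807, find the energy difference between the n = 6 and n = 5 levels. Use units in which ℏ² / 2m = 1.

E_n = n²π²ℏ²/(2mL²), so ΔE = (6² − 5²) π²ℏ²/(2mL²).
ΔE = 11 × π² / (2 × 0.5 × 0.807²) = 166.7.

ΔE = 167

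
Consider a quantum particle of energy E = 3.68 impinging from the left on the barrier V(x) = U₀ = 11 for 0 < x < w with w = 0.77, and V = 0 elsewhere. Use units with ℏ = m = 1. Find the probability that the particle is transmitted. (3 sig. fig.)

T = 0.00979

Since E < U₀ the interior solution is evanescent with decay constant κ = √(2m(U₀ − E))/ℏ = 3.826.
κw = 2.946, sinh(κw) = 9.490.
Matching ψ, ψ′ at both faces gives T = [1 + U₀² sinh²(κw) / (4E(U₀ − E))]⁻¹ = 1/102.1 = 0.00979.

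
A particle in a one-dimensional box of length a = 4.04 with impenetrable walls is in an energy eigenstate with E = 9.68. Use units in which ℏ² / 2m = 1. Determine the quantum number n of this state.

n = 4

For an infinite well E_n = n²π²ℏ²/(2ma²), so n = (a/πℏ)√(2mE).
n = (4.04/π) × √(2 × 0.5 × 9.68) = 4.001 → n = 4.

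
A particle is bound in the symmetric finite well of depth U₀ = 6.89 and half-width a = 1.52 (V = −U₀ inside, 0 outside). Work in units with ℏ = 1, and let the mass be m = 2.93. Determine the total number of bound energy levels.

N = 7

The dimensionless depth is z₀ = a√(2mU₀)/ℏ = 1.52 × √(40.38) = 9.658.
A new bound state (alternating even/odd) appears each time z₀ passes a multiple of π/2, so N = ⌊2z₀/π⌋ + 1 = ⌊6.149⌋ + 1 = 7.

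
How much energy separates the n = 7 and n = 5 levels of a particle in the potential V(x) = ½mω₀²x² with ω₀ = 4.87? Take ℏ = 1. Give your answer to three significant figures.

E_n = ℏω₀(n + ½), so ΔE = (7 − 5) ℏω₀ = 2 × 4.87 = 9.740.

ΔE = 9.74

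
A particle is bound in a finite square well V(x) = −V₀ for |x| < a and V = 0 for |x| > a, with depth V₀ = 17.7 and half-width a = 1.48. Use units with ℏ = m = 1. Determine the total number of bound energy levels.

N = 6

The dimensionless depth is z₀ = a√(2mV₀)/ℏ = 1.48 × √(35.40) = 8.806.
The even/odd transcendental equations gain one root per π/2 in z₀, giving N = 1 + ⌊2z₀/π⌋ = 1 + ⌊5.606⌋ = 6.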